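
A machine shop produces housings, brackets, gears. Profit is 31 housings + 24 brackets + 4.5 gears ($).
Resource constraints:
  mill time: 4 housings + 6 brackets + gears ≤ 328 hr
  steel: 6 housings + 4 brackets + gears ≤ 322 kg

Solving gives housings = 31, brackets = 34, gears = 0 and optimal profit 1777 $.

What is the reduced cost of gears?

-1

Check each constraint at x*: mill time 328/328 (tight); steel 322/322 (tight).
From A_Bᵀ y = c: 4·y_mill time + 6·y_steel = 31; 6·y_mill time + 4·y_steel = 24.
→ y_mill time = 1 and y_steel = 4.5.
Reduced cost of gears: c₃ − yᵀa₃ = 4.5 − (1·1 + 4.5·1) = 4.5 − 5.5 = -1.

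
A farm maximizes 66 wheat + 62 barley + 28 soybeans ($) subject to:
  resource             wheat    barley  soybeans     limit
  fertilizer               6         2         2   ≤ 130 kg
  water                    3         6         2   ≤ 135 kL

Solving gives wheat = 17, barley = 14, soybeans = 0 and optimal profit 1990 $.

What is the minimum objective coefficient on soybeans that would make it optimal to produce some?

30

Check each constraint at x*: fertilizer 130/130 (tight); water 135/135 (tight).
The binding rows give the dual system: 6·y_fertilizer + 3·y_water = 66 and 2·y_fertilizer + 6·y_water = 62.
This yields shadow prices y_fertilizer = 7, y_water = 8.
soybeans enters the basis when its profit ≥ yᵀa₃ = 7·2 + 8·2 = 30.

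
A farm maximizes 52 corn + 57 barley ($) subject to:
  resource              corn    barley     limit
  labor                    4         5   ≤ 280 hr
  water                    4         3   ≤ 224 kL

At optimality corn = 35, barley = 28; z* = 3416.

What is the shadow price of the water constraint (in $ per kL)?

4

Check each constraint at x*: labor 280/280 (tight); water 224/224 (tight).
The binding rows give the dual system: 4·y_labor + 4·y_water = 52 and 5·y_labor + 3·y_water = 57.
Solving: y_labor = 9, y_water = 4.
Shadow price of water = 4.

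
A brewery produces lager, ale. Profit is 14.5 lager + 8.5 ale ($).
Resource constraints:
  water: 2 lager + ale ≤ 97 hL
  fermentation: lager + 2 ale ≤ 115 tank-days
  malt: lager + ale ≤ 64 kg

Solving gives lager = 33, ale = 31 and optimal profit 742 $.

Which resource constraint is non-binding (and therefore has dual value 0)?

fermentation

water: 97/97 (binding)
fermentation: 95/115 (slack 20)
malt: 64/64 (binding)
By complementary slackness, a constraint with positive slack has shadow price 0 → fermentation.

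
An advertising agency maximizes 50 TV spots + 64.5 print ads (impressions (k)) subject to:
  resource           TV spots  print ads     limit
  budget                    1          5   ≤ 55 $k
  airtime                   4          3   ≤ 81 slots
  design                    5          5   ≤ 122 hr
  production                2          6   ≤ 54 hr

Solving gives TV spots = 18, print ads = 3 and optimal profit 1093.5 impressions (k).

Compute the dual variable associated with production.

6

Binding: airtime and production. Non-binding: budget (22 unused), design (17 unused).
By complementary slackness, y = 0 for the non-binding constraints.
From A_Bᵀ y = c: 4·y_airtime + 2·y_production = 50; 3·y_airtime + 6·y_production = 64.5.
Solving: y_airtime = 9.5, y_production = 6.
Shadow price of production = 6.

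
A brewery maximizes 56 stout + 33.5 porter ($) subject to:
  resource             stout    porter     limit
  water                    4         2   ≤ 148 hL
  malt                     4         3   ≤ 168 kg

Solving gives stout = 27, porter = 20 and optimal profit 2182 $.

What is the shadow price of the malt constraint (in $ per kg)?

5.5

Both water and malt are binding at x*.
Dual feasibility on the basic columns requires 4·y_water + 4·y_malt = 56, 2·y_water + 3·y_malt = 33.5.
→ y_water = 8.5 and y_malt = 5.5.
Shadow price of malt = 5.5.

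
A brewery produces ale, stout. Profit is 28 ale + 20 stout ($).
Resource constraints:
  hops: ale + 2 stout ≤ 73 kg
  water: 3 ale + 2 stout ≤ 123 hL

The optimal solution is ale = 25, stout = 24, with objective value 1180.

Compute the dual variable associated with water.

9

Check each constraint at x*: hops 73/73 (tight); water 123/123 (tight).
The binding rows give the dual system: 1·y_hops + 3·y_water = 28 and 2·y_hops + 2·y_water = 20.
This yields shadow prices y_hops = 1, y_water = 9.
Shadow price of water = 9.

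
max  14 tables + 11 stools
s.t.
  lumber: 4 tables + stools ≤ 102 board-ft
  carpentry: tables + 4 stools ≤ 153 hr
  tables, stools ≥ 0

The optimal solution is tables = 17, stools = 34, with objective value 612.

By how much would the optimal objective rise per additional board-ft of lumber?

Both lumber and carpentry are binding at x*.
Dual feasibility on the basic columns requires 4·y_lumber + 1·y_carpentry = 14, 1·y_lumber + 4·y_carpentry = 11.
→ y_lumber = 3 and y_carpentry = 2.
Shadow price of lumber = 3.

3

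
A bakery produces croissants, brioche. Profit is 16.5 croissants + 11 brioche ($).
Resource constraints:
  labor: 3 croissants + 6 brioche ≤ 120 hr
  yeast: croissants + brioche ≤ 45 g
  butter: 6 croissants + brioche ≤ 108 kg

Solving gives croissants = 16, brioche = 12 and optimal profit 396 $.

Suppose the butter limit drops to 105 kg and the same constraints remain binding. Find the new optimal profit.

Binding: labor and butter. Non-binding: yeast (17 unused).
Since yeast is not tight, its dual is 0.
Dual feasibility on the basic columns requires 3·y_labor + 6·y_butter = 16.5, 6·y_labor + 1·y_butter = 11.
Solving: y_labor = 1.5, y_butter = 2.
Δz = y_butter·Δb = 2 × (-3) = -6, so new z* = 396 − 6 = 390.

390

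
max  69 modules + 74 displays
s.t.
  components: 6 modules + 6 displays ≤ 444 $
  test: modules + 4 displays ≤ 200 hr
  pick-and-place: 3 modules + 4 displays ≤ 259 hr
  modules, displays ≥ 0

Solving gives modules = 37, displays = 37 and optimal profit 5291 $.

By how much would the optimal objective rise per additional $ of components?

Binding: components and pick-and-place. Non-binding: test (15 unused).
By complementary slackness, y = 0 for the non-binding constraint.
The binding rows give the dual system: 6·y_components + 3·y_pick-and-place = 69 and 6·y_components + 4·y_pick-and-place = 74.
→ y_components = 9 and y_pick-and-place = 5.
Shadow price of components = 9.

9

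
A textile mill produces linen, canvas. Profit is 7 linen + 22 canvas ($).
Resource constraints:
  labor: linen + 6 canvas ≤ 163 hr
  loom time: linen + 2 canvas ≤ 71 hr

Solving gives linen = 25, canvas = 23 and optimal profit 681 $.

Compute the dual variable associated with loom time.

Both labor and loom time are binding at x*.
The binding rows give the dual system: 1·y_labor + 1·y_loom time = 7 and 6·y_labor + 2·y_loom time = 22.
Solving: y_labor = 2, y_loom time = 5.
Shadow price of loom time = 5.

5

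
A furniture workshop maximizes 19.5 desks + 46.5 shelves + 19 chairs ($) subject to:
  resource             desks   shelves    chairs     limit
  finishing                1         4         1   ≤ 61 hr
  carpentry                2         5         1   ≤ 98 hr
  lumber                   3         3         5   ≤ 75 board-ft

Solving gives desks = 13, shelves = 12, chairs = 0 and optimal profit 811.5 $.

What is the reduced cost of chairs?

-7.5

Check each constraint at x*: finishing 61/61 (tight); carpentry 86/98 (slack 12); lumber 75/75 (tight).
By complementary slackness, y = 0 for the non-binding constraint.
The binding rows give the dual system: 1·y_finishing + 3·y_lumber = 19.5 and 4·y_finishing + 3·y_lumber = 46.5.
This yields shadow prices y_finishing = 9, y_lumber = 3.5.
Reduced cost of chairs: c₃ − yᵀa₃ = 19 − (9·1 + 3.5·5) = 19 − 26.5 = -7.5.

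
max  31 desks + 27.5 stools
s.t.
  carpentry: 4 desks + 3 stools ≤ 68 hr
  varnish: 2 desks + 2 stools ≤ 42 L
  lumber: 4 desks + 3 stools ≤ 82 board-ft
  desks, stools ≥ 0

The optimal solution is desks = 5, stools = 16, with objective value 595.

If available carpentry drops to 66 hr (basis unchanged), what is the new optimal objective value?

588

Check each constraint at x*: carpentry 68/68 (tight); varnish 42/42 (tight); lumber 68/82 (slack 14).
By complementary slackness, y = 0 for the non-binding constraint.
From A_Bᵀ y = c: 4·y_carpentry + 2·y_varnish = 31; 3·y_carpentry + 2·y_varnish = 27.5.
Solving: y_carpentry = 3.5, y_varnish = 8.5.
Δz = y_carpentry·Δb = 3.5 × (-2) = -7, so new z* = 595 − 7 = 588.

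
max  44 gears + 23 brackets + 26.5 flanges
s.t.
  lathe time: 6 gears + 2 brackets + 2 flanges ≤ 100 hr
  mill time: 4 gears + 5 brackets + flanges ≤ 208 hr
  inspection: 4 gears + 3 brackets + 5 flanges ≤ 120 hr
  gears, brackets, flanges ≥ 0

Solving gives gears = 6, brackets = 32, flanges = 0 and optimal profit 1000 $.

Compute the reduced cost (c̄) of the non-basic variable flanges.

Binding: lathe time and inspection. Non-binding: mill time (24 unused).
Since mill time is not tight, its dual is 0.
The binding rows give the dual system: 6·y_lathe time + 4·y_inspection = 44 and 2·y_lathe time + 3·y_inspection = 23.
This yields shadow prices y_lathe time = 4, y_inspection = 5.
Reduced cost of flanges: c₃ − yᵀa₃ = 26.5 − (4·2 + 5·5) = 26.5 − 33 = -6.5.

-6.5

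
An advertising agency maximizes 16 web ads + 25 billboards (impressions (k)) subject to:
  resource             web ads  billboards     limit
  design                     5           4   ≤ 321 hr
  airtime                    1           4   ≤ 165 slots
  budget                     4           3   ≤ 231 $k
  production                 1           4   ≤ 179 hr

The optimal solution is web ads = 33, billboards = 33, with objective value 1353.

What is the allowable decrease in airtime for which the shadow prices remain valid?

Binding constraints: airtime, budget. The basis is B = [[1,4],[4,3]] with det -13.
Per unit decrease in airtime, x* moves by d = (0.2308, -0.3077).
The basis stays optimal until billboards reaches 0; allowable decrease = 107.25 slots.

107.25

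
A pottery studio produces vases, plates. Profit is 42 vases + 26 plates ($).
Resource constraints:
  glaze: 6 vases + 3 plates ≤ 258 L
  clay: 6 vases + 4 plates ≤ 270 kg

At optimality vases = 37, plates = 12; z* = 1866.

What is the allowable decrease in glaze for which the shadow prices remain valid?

Binding constraints: glaze, clay. The basis is B = [[6,3],[6,4]] with det 6.
Per unit decrease in glaze, x* moves by d = (-0.6667, 1).
The basis stays optimal until vases reaches 0; allowable decrease = 55.5 L.

55.5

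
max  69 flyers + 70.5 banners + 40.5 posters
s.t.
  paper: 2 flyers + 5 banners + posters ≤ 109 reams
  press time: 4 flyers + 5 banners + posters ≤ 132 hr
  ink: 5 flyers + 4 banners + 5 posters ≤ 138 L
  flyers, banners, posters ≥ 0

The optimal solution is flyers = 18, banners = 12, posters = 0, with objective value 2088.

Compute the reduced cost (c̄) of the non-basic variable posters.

-3

Check each constraint at x*: paper 96/109 (slack 13); press time 132/132 (tight); ink 138/138 (tight).
Since paper is not tight, its dual is 0.
Dual feasibility on the basic columns requires 4·y_press time + 5·y_ink = 69, 5·y_press time + 4·y_ink = 70.5.
This yields shadow prices y_press time = 8.5, y_ink = 7.
Reduced cost of posters: c₃ − yᵀa₃ = 40.5 − (8.5·1 + 7·5) = 40.5 − 43.5 = -3.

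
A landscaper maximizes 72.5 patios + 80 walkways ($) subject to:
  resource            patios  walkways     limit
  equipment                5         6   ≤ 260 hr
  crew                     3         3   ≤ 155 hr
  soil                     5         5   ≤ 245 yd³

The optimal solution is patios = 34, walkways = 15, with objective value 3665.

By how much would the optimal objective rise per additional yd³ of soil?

Binding: equipment and soil. Non-binding: crew (8 unused).
By complementary slackness, y = 0 for the non-binding constraint.
From A_Bᵀ y = c: 5·y_equipment + 5·y_soil = 72.5; 6·y_equipment + 5·y_soil = 80.
→ y_equipment = 7.5 and y_soil = 7.
Shadow price of soil = 7.

7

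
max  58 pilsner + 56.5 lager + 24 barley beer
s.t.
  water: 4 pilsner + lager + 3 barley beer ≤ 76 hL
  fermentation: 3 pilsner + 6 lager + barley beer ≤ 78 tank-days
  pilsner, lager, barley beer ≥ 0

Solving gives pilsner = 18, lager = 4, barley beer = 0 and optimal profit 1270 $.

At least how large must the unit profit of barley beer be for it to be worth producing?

Both water and fermentation are binding at x*.
The binding rows give the dual system: 4·y_water + 3·y_fermentation = 58 and 1·y_water + 6·y_fermentation = 56.5.
This yields shadow prices y_water = 8.5, y_fermentation = 8.
barley beer enters the basis when its profit ≥ yᵀa₃ = 8.5·3 + 8·1 = 33.5.

33.5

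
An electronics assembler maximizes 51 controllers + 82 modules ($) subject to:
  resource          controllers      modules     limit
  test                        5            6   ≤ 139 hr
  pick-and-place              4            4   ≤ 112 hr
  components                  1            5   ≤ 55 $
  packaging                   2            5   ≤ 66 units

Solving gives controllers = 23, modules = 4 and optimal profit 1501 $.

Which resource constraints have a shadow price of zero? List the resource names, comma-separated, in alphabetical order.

components, pick-and-place

test: 139/139 (binding)
pick-and-place: 108/112 (slack 4)
components: 43/55 (slack 12)
packaging: 66/66 (binding)
By complementary slackness, a constraint with positive slack has shadow price 0 → components, pick-and-place.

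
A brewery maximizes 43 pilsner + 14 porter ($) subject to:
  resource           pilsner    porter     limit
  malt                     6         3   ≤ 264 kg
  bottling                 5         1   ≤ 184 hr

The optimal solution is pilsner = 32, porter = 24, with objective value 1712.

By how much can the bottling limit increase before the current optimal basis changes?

Binding constraints: malt, bottling. The basis is B = [[6,3],[5,1]] with det -9.
Per unit increase in bottling, x* moves by d = (0.3333, -0.6667).
The basis stays optimal until porter reaches 0; allowable increase = 36 hr.

36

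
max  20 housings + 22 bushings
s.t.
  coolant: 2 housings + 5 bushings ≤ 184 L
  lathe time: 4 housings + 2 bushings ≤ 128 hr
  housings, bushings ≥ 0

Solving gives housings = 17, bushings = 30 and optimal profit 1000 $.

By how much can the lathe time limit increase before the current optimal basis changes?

Binding constraints: coolant, lathe time. The basis is B = [[2,5],[4,2]] with det -16.
Per unit increase in lathe time, x* moves by d = (0.3125, -0.125).
The basis stays optimal until bushings reaches 0; allowable increase = 240 hr.

240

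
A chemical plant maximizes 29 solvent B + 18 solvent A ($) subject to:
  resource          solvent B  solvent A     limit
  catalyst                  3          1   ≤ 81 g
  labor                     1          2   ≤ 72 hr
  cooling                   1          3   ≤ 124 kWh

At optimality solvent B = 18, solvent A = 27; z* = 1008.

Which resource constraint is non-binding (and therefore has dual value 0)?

cooling

catalyst: 81/81 (binding)
labor: 72/72 (binding)
cooling: 99/124 (slack 25)
By complementary slackness, a constraint with positive slack has shadow price 0 → cooling.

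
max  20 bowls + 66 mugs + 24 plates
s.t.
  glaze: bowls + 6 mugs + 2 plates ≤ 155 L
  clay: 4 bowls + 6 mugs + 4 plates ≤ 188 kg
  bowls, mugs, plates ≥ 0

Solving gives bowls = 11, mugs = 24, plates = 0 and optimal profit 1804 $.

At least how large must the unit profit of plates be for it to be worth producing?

Both glaze and clay are binding at x*.
From A_Bᵀ y = c: 1·y_glaze + 4·y_clay = 20; 6·y_glaze + 6·y_clay = 66.
This yields shadow prices y_glaze = 8, y_clay = 3.
plates enters the basis when its profit ≥ yᵀa₃ = 8·2 + 3·4 = 28.

28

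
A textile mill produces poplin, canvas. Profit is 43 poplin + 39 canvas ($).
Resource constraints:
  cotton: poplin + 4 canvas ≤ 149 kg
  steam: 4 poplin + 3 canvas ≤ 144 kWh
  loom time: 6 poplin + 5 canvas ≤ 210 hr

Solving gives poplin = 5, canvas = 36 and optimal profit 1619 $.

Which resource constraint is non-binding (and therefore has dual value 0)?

steam

cotton: 149/149 (binding)
steam: 128/144 (slack 16)
loom time: 210/210 (binding)
By complementary slackness, a constraint with positive slack has shadow price 0 → steam.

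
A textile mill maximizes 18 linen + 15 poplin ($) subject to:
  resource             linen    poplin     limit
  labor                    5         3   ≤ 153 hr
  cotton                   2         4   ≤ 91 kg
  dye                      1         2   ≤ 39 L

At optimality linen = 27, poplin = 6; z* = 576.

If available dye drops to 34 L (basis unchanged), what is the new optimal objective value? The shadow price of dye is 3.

561

Δb = -5, so new z* = 576 + (3)·(-5) = 576 − 15 = 561.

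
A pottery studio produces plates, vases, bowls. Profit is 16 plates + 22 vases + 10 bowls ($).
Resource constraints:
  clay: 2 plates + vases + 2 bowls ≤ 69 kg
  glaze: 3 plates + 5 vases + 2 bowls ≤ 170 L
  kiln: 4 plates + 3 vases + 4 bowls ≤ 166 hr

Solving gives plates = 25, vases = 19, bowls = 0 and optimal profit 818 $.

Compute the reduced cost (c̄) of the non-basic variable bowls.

Binding: clay and glaze. Non-binding: kiln (9 unused).
By complementary slackness, y = 0 for the non-binding constraint.
The binding rows give the dual system: 2·y_clay + 3·y_glaze = 16 and 1·y_clay + 5·y_glaze = 22.
This yields shadow prices y_clay = 2, y_glaze = 4.
Reduced cost of bowls: c₃ − yᵀa₃ = 10 − (2·2 + 4·2) = 10 − 12 = -2.

-2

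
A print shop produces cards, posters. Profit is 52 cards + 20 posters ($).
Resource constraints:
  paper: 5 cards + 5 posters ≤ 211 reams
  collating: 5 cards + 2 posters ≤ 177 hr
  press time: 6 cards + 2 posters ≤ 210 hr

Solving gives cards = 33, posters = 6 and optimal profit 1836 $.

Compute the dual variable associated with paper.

0

Check each constraint at x*: paper 195/211 (slack 16); collating 177/177 (tight); press time 210/210 (tight).
By complementary slackness, y = 0 for the non-binding constraint.
The binding rows give the dual system: 5·y_collating + 6·y_press time = 52 and 2·y_collating + 2·y_press time = 20.
→ y_collating = 8 and y_press time = 2.
Shadow price of paper = 0.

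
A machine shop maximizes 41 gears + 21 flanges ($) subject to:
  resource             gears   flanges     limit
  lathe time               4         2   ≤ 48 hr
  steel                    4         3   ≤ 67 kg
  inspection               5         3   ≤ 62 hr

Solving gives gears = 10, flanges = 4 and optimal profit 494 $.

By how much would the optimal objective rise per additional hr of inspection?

1

Check each constraint at x*: lathe time 48/48 (tight); steel 52/67 (slack 15); inspection 62/62 (tight).
Slack constraints have shadow price 0 (complementary slackness).
The binding rows give the dual system: 4·y_lathe time + 5·y_inspection = 41 and 2·y_lathe time + 3·y_inspection = 21.
→ y_lathe time = 9 and y_inspection = 1.
Shadow price of inspection = 1.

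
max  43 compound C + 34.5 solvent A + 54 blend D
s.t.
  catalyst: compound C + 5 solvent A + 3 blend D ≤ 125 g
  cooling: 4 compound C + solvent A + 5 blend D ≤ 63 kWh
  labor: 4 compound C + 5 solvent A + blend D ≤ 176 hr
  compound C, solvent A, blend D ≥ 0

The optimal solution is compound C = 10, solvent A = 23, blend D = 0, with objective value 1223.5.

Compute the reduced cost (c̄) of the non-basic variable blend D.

Check each constraint at x*: catalyst 125/125 (tight); cooling 63/63 (tight); labor 155/176 (slack 21).
Slack constraints have shadow price 0 (complementary slackness).
The binding rows give the dual system: 1·y_catalyst + 4·y_cooling = 43 and 5·y_catalyst + 1·y_cooling = 34.5.
This yields shadow prices y_catalyst = 5, y_cooling = 9.5.
Reduced cost of blend D: c₃ − yᵀa₃ = 54 − (5·3 + 9.5·5) = 54 − 62.5 = -8.5.

-8.5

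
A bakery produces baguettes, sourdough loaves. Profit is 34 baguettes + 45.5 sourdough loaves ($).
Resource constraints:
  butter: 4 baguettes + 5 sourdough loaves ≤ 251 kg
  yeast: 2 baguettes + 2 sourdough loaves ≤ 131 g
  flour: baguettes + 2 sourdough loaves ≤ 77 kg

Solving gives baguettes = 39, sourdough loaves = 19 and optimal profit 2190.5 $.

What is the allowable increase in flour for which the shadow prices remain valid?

23.4

Binding constraints: butter, flour. The basis is B = [[4,5],[1,2]] with det 3.
Per unit increase in flour, x* moves by d = (-1.6667, 1.3333).
The basis stays optimal until baguettes reaches 0; allowable increase = 23.4 kg.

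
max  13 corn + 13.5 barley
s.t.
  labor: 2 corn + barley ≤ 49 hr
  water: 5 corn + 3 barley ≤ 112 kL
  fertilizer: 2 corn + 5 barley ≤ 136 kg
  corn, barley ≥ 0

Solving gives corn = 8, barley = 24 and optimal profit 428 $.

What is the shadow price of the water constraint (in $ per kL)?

Binding: water and fertilizer. Non-binding: labor (9 unused).
Slack constraints have shadow price 0 (complementary slackness).
The binding rows give the dual system: 5·y_water + 2·y_fertilizer = 13 and 3·y_water + 5·y_fertilizer = 13.5.
Solving: y_water = 2, y_fertilizer = 1.5.
Shadow price of water = 2.

2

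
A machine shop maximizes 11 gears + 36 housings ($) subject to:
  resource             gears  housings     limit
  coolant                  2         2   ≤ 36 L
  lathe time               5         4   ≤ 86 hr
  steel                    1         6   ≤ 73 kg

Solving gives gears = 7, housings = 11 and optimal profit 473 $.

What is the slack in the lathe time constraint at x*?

lathe time used = 5·7 + 4·11 = 79; slack = 86 − 79 = 7.

7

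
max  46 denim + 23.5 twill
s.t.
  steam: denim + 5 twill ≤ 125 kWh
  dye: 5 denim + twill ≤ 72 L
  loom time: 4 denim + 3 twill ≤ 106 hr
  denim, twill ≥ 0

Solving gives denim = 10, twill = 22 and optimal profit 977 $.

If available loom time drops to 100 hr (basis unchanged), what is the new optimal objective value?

938

Check each constraint at x*: steam 120/125 (slack 5); dye 72/72 (tight); loom time 106/106 (tight).
By complementary slackness, y = 0 for the non-binding constraint.
Dual feasibility on the basic columns requires 5·y_dye + 4·y_loom time = 46, 1·y_dye + 3·y_loom time = 23.5.
Solving: y_dye = 4, y_loom time = 6.5.
Δz = y_loom time·Δb = 6.5 × (-6) = -39, so new z* = 977 − 39 = 938.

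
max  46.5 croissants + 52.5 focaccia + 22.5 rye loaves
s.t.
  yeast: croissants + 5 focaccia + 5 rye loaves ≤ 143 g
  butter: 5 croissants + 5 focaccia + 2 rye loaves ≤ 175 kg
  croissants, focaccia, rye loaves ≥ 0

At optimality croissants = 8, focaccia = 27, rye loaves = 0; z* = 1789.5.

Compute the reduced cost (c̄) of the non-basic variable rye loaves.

Both yeast and butter are binding at x*.
From A_Bᵀ y = c: 1·y_yeast + 5·y_butter = 46.5; 5·y_yeast + 5·y_butter = 52.5.
Solving: y_yeast = 1.5, y_butter = 9.
Reduced cost of rye loaves: c₃ − yᵀa₃ = 22.5 − (1.5·5 + 9·2) = 22.5 − 25.5 = -3.

-3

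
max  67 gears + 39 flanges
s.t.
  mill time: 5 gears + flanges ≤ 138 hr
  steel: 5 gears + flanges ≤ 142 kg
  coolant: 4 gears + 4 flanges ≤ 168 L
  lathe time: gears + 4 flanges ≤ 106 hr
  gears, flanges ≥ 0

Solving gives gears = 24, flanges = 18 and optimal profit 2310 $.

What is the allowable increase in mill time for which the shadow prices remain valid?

4

Binding constraints: mill time, coolant. The basis is B = [[5,1],[4,4]] with det 16.
Per unit increase in mill time, x* moves by d = (0.25, -0.25).
The basis stays optimal until steel becomes binding; allowable increase = 4 hr.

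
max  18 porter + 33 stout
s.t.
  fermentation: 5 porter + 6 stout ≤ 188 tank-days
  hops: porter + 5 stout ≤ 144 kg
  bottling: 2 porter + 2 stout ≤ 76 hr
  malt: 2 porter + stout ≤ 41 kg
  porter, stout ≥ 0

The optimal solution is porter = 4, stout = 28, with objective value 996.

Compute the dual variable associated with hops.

3

Check each constraint at x*: fermentation 188/188 (tight); hops 144/144 (tight); bottling 64/76 (slack 12); malt 36/41 (slack 5).
Slack constraints have shadow price 0 (complementary slackness).
Dual feasibility on the basic columns requires 5·y_fermentation + 1·y_hops = 18, 6·y_fermentation + 5·y_hops = 33.
→ y_fermentation = 3 and y_hops = 3.
Shadow price of hops = 3.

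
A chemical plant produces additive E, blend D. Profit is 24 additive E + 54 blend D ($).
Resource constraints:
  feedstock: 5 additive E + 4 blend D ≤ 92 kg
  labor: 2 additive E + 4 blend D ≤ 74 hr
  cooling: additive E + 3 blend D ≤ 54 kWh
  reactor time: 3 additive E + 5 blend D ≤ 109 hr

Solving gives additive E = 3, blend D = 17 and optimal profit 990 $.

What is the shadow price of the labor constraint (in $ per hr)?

9

At the optimum: feedstock uses 83 of 92 (slack = 9); labor uses 74 of 74 (binding); cooling uses 54 of 54 (binding); reactor time uses 94 of 109 (slack = 15).
Slack constraints have shadow price 0 (complementary slackness).
The binding rows give the dual system: 2·y_labor + 1·y_cooling = 24 and 4·y_labor + 3·y_cooling = 54.
→ y_labor = 9 and y_cooling = 6.
Shadow price of labor = 9.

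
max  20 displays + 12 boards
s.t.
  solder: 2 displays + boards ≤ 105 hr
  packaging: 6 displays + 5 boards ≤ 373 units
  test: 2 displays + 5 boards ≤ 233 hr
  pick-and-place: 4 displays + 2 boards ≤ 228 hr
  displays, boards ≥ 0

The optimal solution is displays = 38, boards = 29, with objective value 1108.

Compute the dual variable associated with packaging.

Check each constraint at x*: solder 105/105 (tight); packaging 373/373 (tight); test 221/233 (slack 12); pick-and-place 210/228 (slack 18).
By complementary slackness, y = 0 for the non-binding constraints.
From A_Bᵀ y = c: 2·y_solder + 6·y_packaging = 20; 1·y_solder + 5·y_packaging = 12.
→ y_solder = 7 and y_packaging = 1.
Shadow price of packaging = 1.

1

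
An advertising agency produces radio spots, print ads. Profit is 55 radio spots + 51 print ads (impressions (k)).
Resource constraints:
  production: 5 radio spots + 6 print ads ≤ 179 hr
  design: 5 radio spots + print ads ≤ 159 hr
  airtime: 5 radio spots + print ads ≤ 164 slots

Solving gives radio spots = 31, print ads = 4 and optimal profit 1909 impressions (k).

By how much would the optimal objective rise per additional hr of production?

8

Check each constraint at x*: production 179/179 (tight); design 159/159 (tight); airtime 159/164 (slack 5).
By complementary slackness, y = 0 for the non-binding constraint.
From A_Bᵀ y = c: 5·y_production + 5·y_design = 55; 6·y_production + 1·y_design = 51.
→ y_production = 8 and y_design = 3.
Shadow price of production = 8.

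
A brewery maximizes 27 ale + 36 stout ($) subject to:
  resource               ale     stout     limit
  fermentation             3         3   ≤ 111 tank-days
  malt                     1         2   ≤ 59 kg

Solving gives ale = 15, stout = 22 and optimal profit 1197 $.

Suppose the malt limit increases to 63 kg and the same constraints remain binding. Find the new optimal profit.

1233

At the optimum: fermentation uses 111 of 111 (binding); malt uses 59 of 59 (binding).
Dual feasibility on the basic columns requires 3·y_fermentation + 1·y_malt = 27, 3·y_fermentation + 2·y_malt = 36.
Solving: y_fermentation = 6, y_malt = 9.
Δz = y_malt·Δb = 9 × (4) = 36, so new z* = 1197 + 36 = 1233.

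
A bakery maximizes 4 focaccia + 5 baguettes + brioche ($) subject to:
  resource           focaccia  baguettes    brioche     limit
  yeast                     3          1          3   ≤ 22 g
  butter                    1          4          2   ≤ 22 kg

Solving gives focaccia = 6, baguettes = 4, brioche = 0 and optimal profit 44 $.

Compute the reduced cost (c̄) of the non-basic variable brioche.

-4

At the optimum: yeast uses 22 of 22 (binding); butter uses 22 of 22 (binding).
The binding rows give the dual system: 3·y_yeast + 1·y_butter = 4 and 1·y_yeast + 4·y_butter = 5.
→ y_yeast = 1 and y_butter = 1.
Reduced cost of brioche: c₃ − yᵀa₃ = 1 − (1·3 + 1·2) = 1 − 5 = -4.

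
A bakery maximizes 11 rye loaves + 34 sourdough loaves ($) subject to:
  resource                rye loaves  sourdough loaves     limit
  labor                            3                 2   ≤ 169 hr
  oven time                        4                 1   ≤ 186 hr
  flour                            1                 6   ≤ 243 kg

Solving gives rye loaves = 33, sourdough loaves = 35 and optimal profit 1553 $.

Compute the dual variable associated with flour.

5

At the optimum: labor uses 169 of 169 (binding); oven time uses 167 of 186 (slack = 19); flour uses 243 of 243 (binding).
By complementary slackness, y = 0 for the non-binding constraint.
From A_Bᵀ y = c: 3·y_labor + 1·y_flour = 11; 2·y_labor + 6·y_flour = 34.
This yields shadow prices y_labor = 2, y_flour = 5.
Shadow price of flour = 5.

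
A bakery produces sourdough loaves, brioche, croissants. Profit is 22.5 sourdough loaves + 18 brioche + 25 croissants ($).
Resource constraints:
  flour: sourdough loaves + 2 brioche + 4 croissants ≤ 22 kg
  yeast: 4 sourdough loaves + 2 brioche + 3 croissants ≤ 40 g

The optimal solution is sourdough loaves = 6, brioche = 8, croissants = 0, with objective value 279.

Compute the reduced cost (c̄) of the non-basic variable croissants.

Check each constraint at x*: flour 22/22 (tight); yeast 40/40 (tight).
From A_Bᵀ y = c: 1·y_flour + 4·y_yeast = 22.5; 2·y_flour + 2·y_yeast = 18.
→ y_flour = 4.5 and y_yeast = 4.5.
Reduced cost of croissants: c₃ − yᵀa₃ = 25 − (4.5·4 + 4.5·3) = 25 − 31.5 = -6.5.

-6.5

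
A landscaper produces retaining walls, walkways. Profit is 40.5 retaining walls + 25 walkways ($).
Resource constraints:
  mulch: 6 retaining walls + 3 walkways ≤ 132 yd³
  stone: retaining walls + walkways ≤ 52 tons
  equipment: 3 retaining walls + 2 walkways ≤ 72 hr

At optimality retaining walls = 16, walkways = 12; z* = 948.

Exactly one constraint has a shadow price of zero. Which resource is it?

mulch: 132/132 (binding)
stone: 28/52 (slack 24)
equipment: 72/72 (binding)
By complementary slackness, a constraint with positive slack has shadow price 0 → stone.

stone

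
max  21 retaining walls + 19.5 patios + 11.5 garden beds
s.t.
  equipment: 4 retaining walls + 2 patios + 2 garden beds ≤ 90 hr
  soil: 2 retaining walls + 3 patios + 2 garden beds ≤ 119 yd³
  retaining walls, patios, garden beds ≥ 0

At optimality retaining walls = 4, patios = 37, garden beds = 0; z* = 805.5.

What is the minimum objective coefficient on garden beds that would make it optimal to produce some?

Both equipment and soil are binding at x*.
The binding rows give the dual system: 4·y_equipment + 2·y_soil = 21 and 2·y_equipment + 3·y_soil = 19.5.
This yields shadow prices y_equipment = 3, y_soil = 4.5.
garden beds enters the basis when its profit ≥ yᵀa₃ = 3·2 + 4.5·2 = 15.

15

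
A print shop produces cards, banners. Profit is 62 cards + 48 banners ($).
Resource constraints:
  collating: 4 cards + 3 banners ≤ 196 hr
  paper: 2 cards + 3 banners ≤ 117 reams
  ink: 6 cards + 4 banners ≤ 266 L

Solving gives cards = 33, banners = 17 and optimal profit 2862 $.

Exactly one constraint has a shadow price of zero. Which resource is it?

collating

collating: 183/196 (slack 13)
paper: 117/117 (binding)
ink: 266/266 (binding)
By complementary slackness, a constraint with positive slack has shadow price 0 → collating.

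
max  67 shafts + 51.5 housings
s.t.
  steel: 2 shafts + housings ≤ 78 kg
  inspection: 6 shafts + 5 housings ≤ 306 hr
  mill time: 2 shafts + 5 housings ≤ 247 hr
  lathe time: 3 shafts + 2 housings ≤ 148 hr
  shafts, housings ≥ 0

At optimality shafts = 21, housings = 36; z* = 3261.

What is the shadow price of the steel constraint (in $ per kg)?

6.5

Check each constraint at x*: steel 78/78 (tight); inspection 306/306 (tight); mill time 222/247 (slack 25); lathe time 135/148 (slack 13).
By complementary slackness, y = 0 for the non-binding constraints.
From A_Bᵀ y = c: 2·y_steel + 6·y_inspection = 67; 1·y_steel + 5·y_inspection = 51.5.
This yields shadow prices y_steel = 6.5, y_inspection = 9.
Shadow price of steel = 6.5.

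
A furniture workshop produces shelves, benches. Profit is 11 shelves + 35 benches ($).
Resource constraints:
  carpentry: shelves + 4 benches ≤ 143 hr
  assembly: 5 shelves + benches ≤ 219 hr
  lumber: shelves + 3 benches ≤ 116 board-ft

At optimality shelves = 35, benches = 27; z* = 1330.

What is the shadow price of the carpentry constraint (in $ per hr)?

At the optimum: carpentry uses 143 of 143 (binding); assembly uses 202 of 219 (slack = 17); lumber uses 116 of 116 (binding).
Slack constraints have shadow price 0 (complementary slackness).
The binding rows give the dual system: 1·y_carpentry + 1·y_lumber = 11 and 4·y_carpentry + 3·y_lumber = 35.
Solving: y_carpentry = 2, y_lumber = 9.
Shadow price of carpentry = 2.

2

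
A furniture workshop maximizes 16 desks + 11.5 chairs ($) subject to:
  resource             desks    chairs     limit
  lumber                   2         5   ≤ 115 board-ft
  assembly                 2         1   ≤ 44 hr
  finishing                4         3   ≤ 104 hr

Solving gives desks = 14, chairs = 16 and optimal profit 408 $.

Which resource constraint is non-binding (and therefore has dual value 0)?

lumber: 108/115 (slack 7)
assembly: 44/44 (binding)
finishing: 104/104 (binding)
By complementary slackness, a constraint with positive slack has shadow price 0 → lumber.

lumber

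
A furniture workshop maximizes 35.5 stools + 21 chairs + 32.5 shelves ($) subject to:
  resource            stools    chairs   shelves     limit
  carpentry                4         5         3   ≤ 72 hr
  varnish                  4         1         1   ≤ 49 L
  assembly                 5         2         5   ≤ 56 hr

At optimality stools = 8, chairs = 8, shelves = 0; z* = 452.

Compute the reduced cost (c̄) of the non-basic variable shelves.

-1

Check each constraint at x*: carpentry 72/72 (tight); varnish 40/49 (slack 9); assembly 56/56 (tight).
By complementary slackness, y = 0 for the non-binding constraint.
The binding rows give the dual system: 4·y_carpentry + 5·y_assembly = 35.5 and 5·y_carpentry + 2·y_assembly = 21.
→ y_carpentry = 2 and y_assembly = 5.5.
Reduced cost of shelves: c₃ − yᵀa₃ = 32.5 − (2·3 + 5.5·5) = 32.5 − 33.5 = -1.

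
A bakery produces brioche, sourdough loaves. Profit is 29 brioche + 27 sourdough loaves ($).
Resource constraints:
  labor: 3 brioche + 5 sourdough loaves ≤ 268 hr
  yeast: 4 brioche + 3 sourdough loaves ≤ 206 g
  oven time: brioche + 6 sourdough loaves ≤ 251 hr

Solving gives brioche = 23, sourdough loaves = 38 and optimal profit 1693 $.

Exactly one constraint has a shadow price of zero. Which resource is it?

labor: 259/268 (slack 9)
yeast: 206/206 (binding)
oven time: 251/251 (binding)
By complementary slackness, a constraint with positive slack has shadow price 0 → labor.

labor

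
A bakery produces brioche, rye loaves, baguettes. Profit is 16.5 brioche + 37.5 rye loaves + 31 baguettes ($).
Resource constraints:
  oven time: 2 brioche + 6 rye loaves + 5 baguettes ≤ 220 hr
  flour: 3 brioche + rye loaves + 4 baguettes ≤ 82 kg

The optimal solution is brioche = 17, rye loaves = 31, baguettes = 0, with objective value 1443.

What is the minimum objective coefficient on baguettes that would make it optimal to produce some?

36

Check each constraint at x*: oven time 220/220 (tight); flour 82/82 (tight).
Dual feasibility on the basic columns requires 2·y_oven time + 3·y_flour = 16.5, 6·y_oven time + 1·y_flour = 37.5.
→ y_oven time = 6 and y_flour = 1.5.
baguettes enters the basis when its profit ≥ yᵀa₃ = 6·5 + 1.5·4 = 36.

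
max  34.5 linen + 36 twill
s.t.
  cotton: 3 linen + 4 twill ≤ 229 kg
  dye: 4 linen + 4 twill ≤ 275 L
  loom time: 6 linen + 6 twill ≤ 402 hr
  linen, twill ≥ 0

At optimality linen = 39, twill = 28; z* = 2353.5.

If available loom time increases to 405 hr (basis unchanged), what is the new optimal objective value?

Check each constraint at x*: cotton 229/229 (tight); dye 268/275 (slack 7); loom time 402/402 (tight).
By complementary slackness, y = 0 for the non-binding constraint.
The binding rows give the dual system: 3·y_cotton + 6·y_loom time = 34.5 and 4·y_cotton + 6·y_loom time = 36.
Solving: y_cotton = 1.5, y_loom time = 5.
Δz = y_loom time·Δb = 5 × (3) = 15, so new z* = 2353.5 + 15 = 2368.5.

2368.5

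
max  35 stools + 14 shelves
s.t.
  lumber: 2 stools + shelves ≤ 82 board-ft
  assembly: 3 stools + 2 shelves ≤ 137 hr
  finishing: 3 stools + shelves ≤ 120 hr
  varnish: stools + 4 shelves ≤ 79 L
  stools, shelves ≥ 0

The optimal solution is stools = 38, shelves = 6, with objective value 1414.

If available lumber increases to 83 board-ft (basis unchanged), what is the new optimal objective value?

Binding: lumber and finishing. Non-binding: assembly (11 unused), varnish (17 unused).
Slack constraints have shadow price 0 (complementary slackness).
The binding rows give the dual system: 2·y_lumber + 3·y_finishing = 35 and 1·y_lumber + 1·y_finishing = 14.
This yields shadow prices y_lumber = 7, y_finishing = 7.
Δz = y_lumber·Δb = 7 × (1) = 7, so new z* = 1414 + 7 = 1421.

1421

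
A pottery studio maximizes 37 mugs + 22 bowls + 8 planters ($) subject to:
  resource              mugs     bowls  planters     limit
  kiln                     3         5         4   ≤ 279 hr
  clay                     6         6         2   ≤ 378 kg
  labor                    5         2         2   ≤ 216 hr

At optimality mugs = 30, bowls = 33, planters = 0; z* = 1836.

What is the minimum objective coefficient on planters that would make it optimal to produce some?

14

At the optimum: kiln uses 255 of 279 (slack = 24); clay uses 378 of 378 (binding); labor uses 216 of 216 (binding).
Since kiln is not tight, its dual is 0.
Dual feasibility on the basic columns requires 6·y_clay + 5·y_labor = 37, 6·y_clay + 2·y_labor = 22.
Solving: y_clay = 2, y_labor = 5.
planters enters the basis when its profit ≥ yᵀa₃ = 2·2 + 5·2 = 14.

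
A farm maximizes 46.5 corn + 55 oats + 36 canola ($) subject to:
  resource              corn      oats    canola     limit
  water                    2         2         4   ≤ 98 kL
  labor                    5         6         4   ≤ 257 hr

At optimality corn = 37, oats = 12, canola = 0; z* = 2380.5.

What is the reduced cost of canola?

Check each constraint at x*: water 98/98 (tight); labor 257/257 (tight).
From A_Bᵀ y = c: 2·y_water + 5·y_labor = 46.5; 2·y_water + 6·y_labor = 55.
This yields shadow prices y_water = 2, y_labor = 8.5.
Reduced cost of canola: c₃ − yᵀa₃ = 36 − (2·4 + 8.5·4) = 36 − 42 = -6.

-6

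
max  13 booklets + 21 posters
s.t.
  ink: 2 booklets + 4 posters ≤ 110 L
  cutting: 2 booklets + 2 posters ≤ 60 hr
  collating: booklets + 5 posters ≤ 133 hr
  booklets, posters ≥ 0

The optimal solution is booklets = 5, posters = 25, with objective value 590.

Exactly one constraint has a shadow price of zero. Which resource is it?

collating

ink: 110/110 (binding)
cutting: 60/60 (binding)
collating: 130/133 (slack 3)
By complementary slackness, a constraint with positive slack has shadow price 0 → collating.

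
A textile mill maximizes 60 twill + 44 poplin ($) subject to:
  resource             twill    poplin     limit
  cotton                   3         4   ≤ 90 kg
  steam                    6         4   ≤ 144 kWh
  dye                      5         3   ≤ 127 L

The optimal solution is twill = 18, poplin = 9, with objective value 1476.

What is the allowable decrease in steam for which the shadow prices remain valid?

54

Binding constraints: cotton, steam. The basis is B = [[3,4],[6,4]] with det -12.
Per unit decrease in steam, x* moves by d = (-0.3333, 0.25).
The basis stays optimal until twill reaches 0; allowable decrease = 54 kWh.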